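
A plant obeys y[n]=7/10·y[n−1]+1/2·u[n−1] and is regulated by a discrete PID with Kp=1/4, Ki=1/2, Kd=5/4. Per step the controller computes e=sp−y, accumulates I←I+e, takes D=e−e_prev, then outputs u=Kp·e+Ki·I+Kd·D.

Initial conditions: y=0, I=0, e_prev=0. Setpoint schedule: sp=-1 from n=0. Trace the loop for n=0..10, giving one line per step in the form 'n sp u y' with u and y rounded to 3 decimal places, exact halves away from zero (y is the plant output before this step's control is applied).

0 -1 -2.000 0.000
1 -1 0.750 -1.000
2 -1 -1.850 -0.325
3 -1 0.311 -1.153
4 -1 -1.650 -0.651
5 -1 0.062 -1.281
6 -1 -1.415 -0.866
7 -1 -0.068 -1.313
8 -1 -1.191 -0.953
9 -1 -0.145 -1.263
10 -1 -1.013 -0.957

(exact arithmetic carried between steps; '≈' marks a value shown rounded to 6 d.p. or computed from one; I and e_prev carry over from the previous line; the table rounds u and y to 3 d.p., halves away from zero)
n=0: y=0, sp=-1, e=sp−y=-1; I=-1, D=e−e_prev=-1; u=1/4·(-1)+1/2·(-1)+5/4·(-1)=-2; next y=7/10·0+1/2·(-2)=-1
n=1: y=-1, sp=-1, e=sp−y=0; I=-1, D=e−e_prev=1; u=1/4·0+1/2·(-1)+5/4·1=0.75; next y=7/10·(-1)+1/2·0.75=-0.325
n=2: y=-0.325, sp=-1, e=sp−y=-0.675; I=-1.675, D=e−e_prev=-0.675; u=1/4·(-0.675)+1/2·(-1.675)+5/4·(-0.675)=-1.85; next y=7/10·(-0.325)+1/2·(-1.85)=-1.1525
n=3: y=-1.1525, sp=-1, e=sp−y=0.1525; I=-1.5225, D=e−e_prev=0.8275; u=1/4·0.1525+1/2·(-1.5225)+5/4·0.8275=0.31125; next y=7/10·(-1.1525)+1/2·0.31125=-0.651125
n=4: y=-0.651125, sp=-1, e=sp−y=-0.348875; I=-1.871375, D=e−e_prev=-0.501375; u=1/4·(-0.348875)+1/2·(-1.871375)+5/4·(-0.501375)=-1.649625; next y=7/10·(-0.651125)+1/2·(-1.649625)=-1.2806
n=5: y=-1.2806, sp=-1, e=sp−y=0.2806; I=-1.590775, D=e−e_prev=0.629475; u=1/4·0.2806+1/2·(-1.590775)+5/4·0.629475≈0.061606; next y=7/10·(-1.2806)+1/2·0.061606≈-0.865617
n=6: y≈-0.865617, sp=-1, e=sp−y≈-0.134383; I≈-1.725158, D=e−e_prev≈-0.414983; u=1/4·(-0.134383)+1/2·(-1.725158)+5/4·(-0.414983)≈-1.414904; next y=7/10·(-0.865617)+1/2·(-1.414904)≈-1.313384
n=7: y≈-1.313384, sp=-1, e=sp−y≈0.313384; I≈-1.411774, D=e−e_prev≈0.447767; u=1/4·0.313384+1/2·(-1.411774)+5/4·0.447767≈-0.067833; next y=7/10·(-1.313384)+1/2·(-0.067833)≈-0.953285
n=8: y≈-0.953285, sp=-1, e=sp−y≈-0.046715; I≈-1.458489, D=e−e_prev≈-0.360099; u=1/4·(-0.046715)+1/2·(-1.458489)+5/4·(-0.360099)≈-1.191047; next y=7/10·(-0.953285)+1/2·(-1.191047)≈-1.262823
n=9: y≈-1.262823, sp=-1, e=sp−y≈0.262823; I≈-1.195667, D=e−e_prev≈0.309538; u=1/4·0.262823+1/2·(-1.195667)+5/4·0.309538≈-0.145205; next y=7/10·(-1.262823)+1/2·(-0.145205)≈-0.956579
n=10: y≈-0.956579, sp=-1, e=sp−y≈-0.043421; I≈-1.239088, D=e−e_prev≈-0.306244; u=1/4·(-0.043421)+1/2·(-1.239088)+5/4·(-0.306244)≈-1.013205; next y=7/10·(-0.956579)+1/2·(-1.013205)≈-1.176207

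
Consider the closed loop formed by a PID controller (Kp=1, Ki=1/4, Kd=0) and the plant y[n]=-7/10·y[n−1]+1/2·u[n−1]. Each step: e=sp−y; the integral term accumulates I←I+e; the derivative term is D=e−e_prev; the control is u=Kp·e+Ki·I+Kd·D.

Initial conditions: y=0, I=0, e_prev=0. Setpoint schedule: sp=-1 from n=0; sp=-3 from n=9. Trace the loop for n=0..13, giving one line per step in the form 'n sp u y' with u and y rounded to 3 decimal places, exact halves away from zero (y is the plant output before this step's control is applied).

(exact arithmetic carried between steps; '≈' marks a value shown rounded to 6 d.p. or computed from one; I and e_prev carry over from the previous line; the table rounds u and y to 3 d.p., halves away from zero)
n=0: y=0, sp=-1, e=sp−y=-1; I=-1, D=e−e_prev=-1; u=1·(-1)+1/4·(-1)+0·(-1)=-1.25; next y=-7/10·0+1/2·(-1.25)=-0.625
n=1: y=-0.625, sp=-1, e=sp−y=-0.375; I=-1.375, D=e−e_prev=0.625; u=1·(-0.375)+1/4·(-1.375)+0·0.625=-0.71875; next y=-7/10·(-0.625)+1/2·(-0.71875)=0.078125
n=2: y=0.078125, sp=-1, e=sp−y=-1.078125; I=-2.453125, D=e−e_prev=-0.703125; u=1·(-1.078125)+1/4·(-2.453125)+0·(-0.703125)≈-1.691406; next y=-7/10·0.078125+1/2·(-1.691406)≈-0.900391
n=3: y≈-0.900391, sp=-1, e=sp−y≈-0.099609; I≈-2.552734, D=e−e_prev≈0.978516; u=1·(-0.099609)+1/4·(-2.552734)+0·0.978516≈-0.737793; next y=-7/10·(-0.900391)+1/2·(-0.737793)≈0.261377
n=4: y≈0.261377, sp=-1, e=sp−y≈-1.261377; I≈-3.814111, D=e−e_prev≈-1.161768; u=1·(-1.261377)+1/4·(-3.814111)+0·(-1.161768)≈-2.214905; next y=-7/10·0.261377+1/2·(-2.214905)≈-1.290416
n=5: y≈-1.290416, sp=-1, e=sp−y≈0.290416; I≈-3.523695, D=e−e_prev≈1.551793; u=1·0.290416+1/4·(-3.523695)+0·1.551793≈-0.590508; next y=-7/10·(-1.290416)+1/2·(-0.590508)≈0.608038
n=6: y≈0.608038, sp=-1, e=sp−y≈-1.608038; I≈-5.131733, D=e−e_prev≈-1.898454; u=1·(-1.608038)+1/4·(-5.131733)+0·(-1.898454)≈-2.890971; next y=-7/10·0.608038+1/2·(-2.890971)≈-1.871112
n=7: y≈-1.871112, sp=-1, e=sp−y≈0.871112; I≈-4.260621, D=e−e_prev≈2.479149; u=1·0.871112+1/4·(-4.260621)+0·2.479149≈-0.194043; next y=-7/10·(-1.871112)+1/2·(-0.194043)≈1.212756
n=8: y≈1.212756, sp=-1, e=sp−y≈-2.212756; I≈-6.473377, D=e−e_prev≈-3.083868; u=1·(-2.212756)+1/4·(-6.473377)+0·(-3.083868)≈-3.831101; next y=-7/10·1.212756+1/2·(-3.831101)≈-2.764480
n=9: y≈-2.764480, sp=-3, e=sp−y≈-0.235520; I≈-6.708897, D=e−e_prev≈1.977236; u=1·(-0.235520)+1/4·(-6.708897)+0·1.977236≈-1.912744; next y=-7/10·(-2.764480)+1/2·(-1.912744)≈0.978764
n=10: y≈0.978764, sp=-3, e=sp−y≈-3.978764; I≈-10.687661, D=e−e_prev≈-3.743244; u=1·(-3.978764)+1/4·(-10.687661)+0·(-3.743244)≈-6.650679; next y=-7/10·0.978764+1/2·(-6.650679)≈-4.010474
n=11: y≈-4.010474, sp=-3, e=sp−y≈1.010474; I≈-9.677187, D=e−e_prev≈4.989238; u=1·1.010474+1/4·(-9.677187)+0·4.989238≈-1.408823; next y=-7/10·(-4.010474)+1/2·(-1.408823)≈2.102921
n=12: y≈2.102921, sp=-3, e=sp−y≈-5.102921; I≈-14.780108, D=e−e_prev≈-6.113395; u=1·(-5.102921)+1/4·(-14.780108)+0·(-6.113395)≈-8.797948; next y=-7/10·2.102921+1/2·(-8.797948)≈-5.871018
n=13: y≈-5.871018, sp=-3, e=sp−y≈2.871018; I≈-11.909090, D=e−e_prev≈7.973939; u=1·2.871018+1/4·(-11.909090)+0·7.973939≈-0.106254; next y=-7/10·(-5.871018)+1/2·(-0.106254)≈4.056586

0 -1 -1.250 0.000
1 -1 -0.719 -0.625
2 -1 -1.691 0.078
3 -1 -0.738 -0.900
4 -1 -2.215 0.261
5 -1 -0.591 -1.290
6 -1 -2.891 0.608
7 -1 -0.194 -1.871
8 -1 -3.831 1.213
9 -3 -1.913 -2.764
10 -3 -6.651 0.979
11 -3 -1.409 -4.010
12 -3 -8.798 2.103
13 -3 -0.106 -5.871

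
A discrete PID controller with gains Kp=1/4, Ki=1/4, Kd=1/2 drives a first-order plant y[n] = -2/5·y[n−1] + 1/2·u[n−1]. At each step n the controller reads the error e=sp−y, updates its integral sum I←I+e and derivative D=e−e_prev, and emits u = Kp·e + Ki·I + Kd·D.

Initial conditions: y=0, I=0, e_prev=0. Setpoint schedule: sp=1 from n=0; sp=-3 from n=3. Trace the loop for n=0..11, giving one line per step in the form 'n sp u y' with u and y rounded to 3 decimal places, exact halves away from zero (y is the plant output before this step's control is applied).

0 1 1.000 0.000
1 1 0.250 0.500
2 1 1.200 -0.075
3 -3 -3.524 0.630
4 -3 0.565 -2.014
5 -3 -4.105 1.088
6 -3 0.000 -2.488
7 -3 -5.399 0.995
8 -3 -0.564 -3.098
9 -3 -6.641 0.957
10 -3 -0.942 -3.703
11 -3 -7.810 1.010

(exact arithmetic carried between steps; '≈' marks a value shown rounded to 6 d.p. or computed from one; I and e_prev carry over from the previous line; the table rounds u and y to 3 d.p., halves away from zero)
n=0: y=0, sp=1, e=sp−y=1; I=1, D=e−e_prev=1; u=1/4·1+1/4·1+1/2·1=1; next y=-2/5·0+1/2·1=0.5
n=1: y=0.5, sp=1, e=sp−y=0.5; I=1.5, D=e−e_prev=-0.5; u=1/4·0.5+1/4·1.5+1/2·(-0.5)=0.25; next y=-2/5·0.5+1/2·0.25=-0.075
n=2: y=-0.075, sp=1, e=sp−y=1.075; I=2.575, D=e−e_prev=0.575; u=1/4·1.075+1/4·2.575+1/2·0.575=1.2; next y=-2/5·(-0.075)+1/2·1.2=0.63
n=3: y=0.63, sp=-3, e=sp−y=-3.63; I=-1.055, D=e−e_prev=-4.705; u=1/4·(-3.63)+1/4·(-1.055)+1/2·(-4.705)=-3.52375; next y=-2/5·0.63+1/2·(-3.52375)=-2.013875
n=4: y=-2.013875, sp=-3, e=sp−y=-0.986125; I=-2.041125, D=e−e_prev=2.643875; u=1/4·(-0.986125)+1/4·(-2.041125)+1/2·2.643875=0.565125; next y=-2/5·(-2.013875)+1/2·0.565125≈1.088113
n=5: y≈1.088113, sp=-3, e=sp−y≈-4.088113; I≈-6.129238, D=e−e_prev≈-3.101988; u=1/4·(-4.088113)+1/4·(-6.129238)+1/2·(-3.101988)≈-4.105331; next y=-2/5·1.088113+1/2·(-4.105331)≈-2.487911
n=6: y≈-2.487911, sp=-3, e=sp−y≈-0.512089; I≈-6.641327, D=e−e_prev≈3.576023; u=1/4·(-0.512089)+1/4·(-6.641327)+1/2·3.576023≈-0.000343; next y=-2/5·(-2.487911)+1/2·(-0.000343)≈0.994993
n=7: y=0.994993, sp=-3, e=sp−y=-3.994993; I≈-10.636320, D=e−e_prev≈-3.482904; u=1/4·(-3.994993)+1/4·(-10.636320)+1/2·(-3.482904)≈-5.399280; next y=-2/5·0.994993+1/2·(-5.399280)≈-3.097637
n=8: y≈-3.097637, sp=-3, e=sp−y≈0.097637; I≈-10.538683, D=e−e_prev≈4.092630; u=1/4·0.097637+1/4·(-10.538683)+1/2·4.092630≈-0.563946; next y=-2/5·(-3.097637)+1/2·(-0.563946)≈0.957082
n=9: y≈0.957082, sp=-3, e=sp−y≈-3.957082; I≈-14.495764, D=e−e_prev≈-4.054719; u=1/4·(-3.957082)+1/4·(-14.495764)+1/2·(-4.054719)≈-6.640571; next y=-2/5·0.957082+1/2·(-6.640571)≈-3.703118
n=10: y≈-3.703118, sp=-3, e=sp−y≈0.703118; I≈-13.792646, D=e−e_prev≈4.660200; u=1/4·0.703118+1/4·(-13.792646)+1/2·4.660200≈-0.942282; next y=-2/5·(-3.703118)+1/2·(-0.942282)≈1.010106
n=11: y≈1.010106, sp=-3, e=sp−y≈-4.010106; I≈-17.802752, D=e−e_prev≈-4.713225; u=1/4·(-4.010106)+1/4·(-17.802752)+1/2·(-4.713225)≈-7.809827; next y=-2/5·1.010106+1/2·(-7.809827)≈-4.308956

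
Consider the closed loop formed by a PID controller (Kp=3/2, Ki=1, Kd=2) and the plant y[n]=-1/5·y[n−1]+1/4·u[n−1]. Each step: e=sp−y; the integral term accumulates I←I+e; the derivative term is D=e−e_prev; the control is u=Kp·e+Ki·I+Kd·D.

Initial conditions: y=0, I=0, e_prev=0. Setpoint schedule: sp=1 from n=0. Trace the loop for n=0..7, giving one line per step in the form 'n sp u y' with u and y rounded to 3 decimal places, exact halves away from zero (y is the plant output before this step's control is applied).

(exact arithmetic carried between steps; '≈' marks a value shown rounded to 6 d.p. or computed from one; I and e_prev carry over from the previous line; the table rounds u and y to 3 d.p., halves away from zero)
n=0: y=0, sp=1, e=sp−y=1; I=1, D=e−e_prev=1; u=3/2·1+1·1+2·1=4.5; next y=-1/5·0+1/4·4.5=1.125
n=1: y=1.125, sp=1, e=sp−y=-0.125; I=0.875, D=e−e_prev=-1.125; u=3/2·(-0.125)+1·0.875+2·(-1.125)=-1.5625; next y=-1/5·1.125+1/4·(-1.5625)=-0.615625
n=2: y=-0.615625, sp=1, e=sp−y=1.615625; I=2.490625, D=e−e_prev=1.740625; u=3/2·1.615625+1·2.490625+2·1.740625≈8.395313; next y=-1/5·(-0.615625)+1/4·8.395313≈2.221953
n=3: y≈2.221953, sp=1, e=sp−y≈-1.221953; I≈1.268672, D=e−e_prev≈-2.837578; u=3/2·(-1.221953)+1·1.268672+2·(-2.837578)≈-6.239414; next y=-1/5·2.221953+1/4·(-6.239414)≈-2.004244
n=4: y≈-2.004244, sp=1, e=sp−y≈3.004244; I≈4.272916, D=e−e_prev≈4.226197; u=3/2·3.004244+1·4.272916+2·4.226197≈17.231677; next y=-1/5·(-2.004244)+1/4·17.231677≈4.708768
n=5: y≈4.708768, sp=1, e=sp−y≈-3.708768; I≈0.564148, D=e−e_prev≈-6.713012; u=3/2·(-3.708768)+1·0.564148+2·(-6.713012)≈-18.425028; next y=-1/5·4.708768+1/4·(-18.425028)≈-5.548011
n=6: y≈-5.548011, sp=1, e=sp−y≈6.548011; I≈7.112159, D=e−e_prev≈10.256779; u=3/2·6.548011+1·7.112159+2·10.256779≈37.447732; next y=-1/5·(-5.548011)+1/4·37.447732≈10.471535
n=7: y≈10.471535, sp=1, e=sp−y≈-9.471535; I≈-2.359376, D=e−e_prev≈-16.019546; u=3/2·(-9.471535)+1·(-2.359376)+2·(-16.019546)≈-48.605771; next y=-1/5·10.471535+1/4·(-48.605771)≈-14.245750

0 1 4.500 0.000
1 1 -1.563 1.125
2 1 8.395 -0.616
3 1 -6.239 2.222
4 1 17.232 -2.004
5 1 -18.425 4.709
6 1 37.448 -5.548
7 1 -48.606 10.472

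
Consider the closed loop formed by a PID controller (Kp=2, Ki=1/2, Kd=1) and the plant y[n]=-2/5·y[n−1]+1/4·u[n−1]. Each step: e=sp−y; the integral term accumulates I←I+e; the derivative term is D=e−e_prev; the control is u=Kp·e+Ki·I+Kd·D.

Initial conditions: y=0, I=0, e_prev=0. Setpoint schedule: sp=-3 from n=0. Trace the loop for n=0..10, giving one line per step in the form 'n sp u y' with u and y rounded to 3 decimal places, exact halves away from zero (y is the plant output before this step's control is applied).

(exact arithmetic carried between steps; '≈' marks a value shown rounded to 6 d.p. or computed from one; I and e_prev carry over from the previous line; the table rounds u and y to 3 d.p., halves away from zero)
n=0: y=0, sp=-3, e=sp−y=-3; I=-3, D=e−e_prev=-3; u=2·(-3)+1/2·(-3)+1·(-3)=-10.5; next y=-2/5·0+1/4·(-10.5)=-2.625
n=1: y=-2.625, sp=-3, e=sp−y=-0.375; I=-3.375, D=e−e_prev=2.625; u=2·(-0.375)+1/2·(-3.375)+1·2.625=0.1875; next y=-2/5·(-2.625)+1/4·0.1875=1.096875
n=2: y=1.096875, sp=-3, e=sp−y=-4.096875; I=-7.471875, D=e−e_prev=-3.721875; u=2·(-4.096875)+1/2·(-7.471875)+1·(-3.721875)≈-15.651563; next y=-2/5·1.096875+1/4·(-15.651563)≈-4.351641
n=3: y≈-4.351641, sp=-3, e=sp−y≈1.351641; I≈-6.120234, D=e−e_prev≈5.448516; u=2·1.351641+1/2·(-6.120234)+1·5.448516≈5.091680; next y=-2/5·(-4.351641)+1/4·5.091680≈3.013576
n=4: y≈3.013576, sp=-3, e=sp−y≈-6.013576; I≈-12.133811, D=e−e_prev≈-7.365217; u=2·(-6.013576)+1/2·(-12.133811)+1·(-7.365217)≈-25.459274; next y=-2/5·3.013576+1/4·(-25.459274)≈-7.570249
n=5: y≈-7.570249, sp=-3, e=sp−y≈4.570249; I≈-7.563561, D=e−e_prev≈10.583825; u=2·4.570249+1/2·(-7.563561)+1·10.583825≈15.942543; next y=-2/5·(-7.570249)+1/4·15.942543≈7.013735
n=6: y≈7.013735, sp=-3, e=sp−y≈-10.013735; I≈-17.577297, D=e−e_prev≈-14.583984; u=2·(-10.013735)+1/2·(-17.577297)+1·(-14.583984)≈-43.400103; next y=-2/5·7.013735+1/4·(-43.400103)≈-13.655520
n=7: y≈-13.655520, sp=-3, e=sp−y≈10.655520; I≈-6.921777, D=e−e_prev≈20.669255; u=2·10.655520+1/2·(-6.921777)+1·20.669255≈38.519407; next y=-2/5·(-13.655520)+1/4·38.519407≈15.092060
n=8: y≈15.092060, sp=-3, e=sp−y≈-18.092060; I≈-25.013836, D=e−e_prev≈-28.747580; u=2·(-18.092060)+1/2·(-25.013836)+1·(-28.747580)≈-77.438617; next y=-2/5·15.092060+1/4·(-77.438617)≈-25.396478
n=9: y≈-25.396478, sp=-3, e=sp−y≈22.396478; I≈-2.617358, D=e−e_prev≈40.488538; u=2·22.396478+1/2·(-2.617358)+1·40.488538≈83.972815; next y=-2/5·(-25.396478)+1/4·83.972815≈31.151795
n=10: y≈31.151795, sp=-3, e=sp−y≈-34.151795; I≈-36.769153, D=e−e_prev≈-56.548273; u=2·(-34.151795)+1/2·(-36.769153)+1·(-56.548273)≈-143.236440; next y=-2/5·31.151795+1/4·(-143.236440)≈-48.269828

0 -3 -10.500 0.000
1 -3 0.188 -2.625
2 -3 -15.652 1.097
3 -3 5.092 -4.352
4 -3 -25.459 3.014
5 -3 15.943 -7.570
6 -3 -43.400 7.014
7 -3 38.519 -13.656
8 -3 -77.439 15.092
9 -3 83.973 -25.396
10 -3 -143.236 31.152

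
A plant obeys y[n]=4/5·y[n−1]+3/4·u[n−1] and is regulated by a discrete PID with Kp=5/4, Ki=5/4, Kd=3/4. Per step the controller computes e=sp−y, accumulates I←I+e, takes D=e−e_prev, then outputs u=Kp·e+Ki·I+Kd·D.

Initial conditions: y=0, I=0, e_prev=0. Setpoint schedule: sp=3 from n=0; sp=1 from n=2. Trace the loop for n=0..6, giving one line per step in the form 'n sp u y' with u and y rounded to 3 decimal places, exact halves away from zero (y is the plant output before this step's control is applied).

0 3 9.750 0.000
1 3 -12.516 7.313
2 1 16.338 -3.537
3 1 -26.751 9.424
4 1 43.771 -12.524
5 1 -70.617 22.809
6 1 115.576 -34.716

(exact arithmetic carried between steps; '≈' marks a value shown rounded to 6 d.p. or computed from one; I and e_prev carry over from the previous line; the table rounds u and y to 3 d.p., halves away from zero)
n=0: y=0, sp=3, e=sp−y=3; I=3, D=e−e_prev=3; u=5/4·3+5/4·3+3/4·3=9.75; next y=4/5·0+3/4·9.75=7.3125
n=1: y=7.3125, sp=3, e=sp−y=-4.3125; I=-1.3125, D=e−e_prev=-7.3125; u=5/4·(-4.3125)+5/4·(-1.3125)+3/4·(-7.3125)=-12.515625; next y=4/5·7.3125+3/4·(-12.515625)≈-3.536719
n=2: y≈-3.536719, sp=1, e=sp−y≈4.536719; I≈3.224219, D=e−e_prev≈8.849219; u=5/4·4.536719+5/4·3.224219+3/4·8.849219≈16.338086; next y=4/5·(-3.536719)+3/4·16.338086≈9.424189
n=3: y≈9.424189, sp=1, e=sp−y≈-8.424189; I≈-5.199971, D=e−e_prev≈-12.960908; u=5/4·(-8.424189)+5/4·(-5.199971)+3/4·(-12.960908)≈-26.750881; next y=4/5·9.424189+3/4·(-26.750881)≈-12.523809
n=4: y≈-12.523809, sp=1, e=sp−y≈13.523809; I≈8.323839, D=e−e_prev≈21.947999; u=5/4·13.523809+5/4·8.323839+3/4·21.947999≈43.770559; next y=4/5·(-12.523809)+3/4·43.770559≈22.808872
n=5: y≈22.808872, sp=1, e=sp−y≈-21.808872; I≈-13.485033, D=e−e_prev≈-35.332681; u=5/4·(-21.808872)+5/4·(-13.485033)+3/4·(-35.332681)≈-70.616893; next y=4/5·22.808872+3/4·(-70.616893)≈-34.715572
n=6: y≈-34.715572, sp=1, e=sp−y≈35.715572; I≈22.230539, D=e−e_prev≈57.524444; u=5/4·35.715572+5/4·22.230539+3/4·57.524444≈115.575971; next y=4/5·(-34.715572)+3/4·115.575971≈58.909521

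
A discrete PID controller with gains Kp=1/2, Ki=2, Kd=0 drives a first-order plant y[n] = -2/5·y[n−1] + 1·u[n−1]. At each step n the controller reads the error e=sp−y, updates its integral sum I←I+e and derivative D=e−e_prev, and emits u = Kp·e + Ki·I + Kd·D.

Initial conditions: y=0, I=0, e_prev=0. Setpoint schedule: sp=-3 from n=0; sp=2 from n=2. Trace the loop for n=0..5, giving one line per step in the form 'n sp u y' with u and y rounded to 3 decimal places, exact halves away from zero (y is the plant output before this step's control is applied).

0 -3 -7.500 0.000
1 -3 5.250 -7.500
2 2 -12.625 8.250
3 2 35.313 -15.925
4 2 -72.856 41.683
5 2 175.808 -89.529

(exact arithmetic carried between steps; '≈' marks a value shown rounded to 6 d.p. or computed from one; I and e_prev carry over from the previous line; the table rounds u and y to 3 d.p., halves away from zero)
n=0: y=0, sp=-3, e=sp−y=-3; I=-3, D=e−e_prev=-3; u=1/2·(-3)+2·(-3)+0·(-3)=-7.5; next y=-2/5·0+1·(-7.5)=-7.5
n=1: y=-7.5, sp=-3, e=sp−y=4.5; I=1.5, D=e−e_prev=7.5; u=1/2·4.5+2·1.5+0·7.5=5.25; next y=-2/5·(-7.5)+1·5.25=8.25
n=2: y=8.25, sp=2, e=sp−y=-6.25; I=-4.75, D=e−e_prev=-10.75; u=1/2·(-6.25)+2·(-4.75)+0·(-10.75)=-12.625; next y=-2/5·8.25+1·(-12.625)=-15.925
n=3: y=-15.925, sp=2, e=sp−y=17.925; I=13.175, D=e−e_prev=24.175; u=1/2·17.925+2·13.175+0·24.175=35.3125; next y=-2/5·(-15.925)+1·35.3125=41.6825
n=4: y=41.6825, sp=2, e=sp−y=-39.6825; I=-26.5075, D=e−e_prev=-57.6075; u=1/2·(-39.6825)+2·(-26.5075)+0·(-57.6075)=-72.85625; next y=-2/5·41.6825+1·(-72.85625)=-89.52925
n=5: y=-89.52925, sp=2, e=sp−y=91.52925; I=65.02175, D=e−e_prev=131.21175; u=1/2·91.52925+2·65.02175+0·131.21175=175.808125; next y=-2/5·(-89.52925)+1·175.808125=211.619825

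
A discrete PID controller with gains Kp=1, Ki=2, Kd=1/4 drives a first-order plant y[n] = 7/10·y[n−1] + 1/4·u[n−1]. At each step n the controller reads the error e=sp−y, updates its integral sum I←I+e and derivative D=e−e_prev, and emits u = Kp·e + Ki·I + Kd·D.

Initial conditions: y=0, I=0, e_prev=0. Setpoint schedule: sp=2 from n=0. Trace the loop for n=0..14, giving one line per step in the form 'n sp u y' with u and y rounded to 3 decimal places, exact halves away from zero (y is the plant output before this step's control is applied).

(exact arithmetic carried between steps; '≈' marks a value shown rounded to 6 d.p. or computed from one; I and e_prev carry over from the previous line; the table rounds u and y to 3 d.p., halves away from zero)
n=0: y=0, sp=2, e=sp−y=2; I=2, D=e−e_prev=2; u=1·2+2·2+1/4·2=6.5; next y=7/10·0+1/4·6.5=1.625
n=1: y=1.625, sp=2, e=sp−y=0.375; I=2.375, D=e−e_prev=-1.625; u=1·0.375+2·2.375+1/4·(-1.625)=4.71875; next y=7/10·1.625+1/4·4.71875≈2.317188
n=2: y≈2.317188, sp=2, e=sp−y≈-0.317188; I≈2.057813, D=e−e_prev≈-0.692188; u=1·(-0.317188)+2·2.057813+1/4·(-0.692188)≈3.625391; next y=7/10·2.317188+1/4·3.625391≈2.528379
n=3: y≈2.528379, sp=2, e=sp−y≈-0.528379; I≈1.529434, D=e−e_prev≈-0.211191; u=1·(-0.528379)+2·1.529434+1/4·(-0.211191)≈2.477690; next y=7/10·2.528379+1/4·2.477690≈2.389288
n=4: y≈2.389288, sp=2, e=sp−y≈-0.389288; I≈1.140146, D=e−e_prev≈0.139091; u=1·(-0.389288)+2·1.140146+1/4·0.139091≈1.925776; next y=7/10·2.389288+1/4·1.925776≈2.153946
n=5: y≈2.153946, sp=2, e=sp−y≈-0.153946; I≈0.986200, D=e−e_prev≈0.235342; u=1·(-0.153946)+2·0.986200+1/4·0.235342≈1.877290; next y=7/10·2.153946+1/4·1.877290≈1.977084
n=6: y≈1.977084, sp=2, e=sp−y≈0.022916; I≈1.009116, D=e−e_prev≈0.176861; u=1·0.022916+2·1.009116+1/4·0.176861≈2.085362; next y=7/10·1.977084+1/4·2.085362≈1.905300
n=7: y≈1.905300, sp=2, e=sp−y≈0.094700; I≈1.103816, D=e−e_prev≈0.071785; u=1·0.094700+2·1.103816+1/4·0.071785≈2.320279; next y=7/10·1.905300+1/4·2.320279≈1.913779
n=8: y≈1.913779, sp=2, e=sp−y≈0.086221; I≈1.190037, D=e−e_prev≈-0.008480; u=1·0.086221+2·1.190037+1/4·(-0.008480)≈2.464174; next y=7/10·1.913779+1/4·2.464174≈1.955689
n=9: y≈1.955689, sp=2, e=sp−y≈0.044311; I≈1.234348, D=e−e_prev≈-0.041910; u=1·0.044311+2·1.234348+1/4·(-0.041910)≈2.502529; next y=7/10·1.955689+1/4·2.502529≈1.994614
n=10: y≈1.994614, sp=2, e=sp−y≈0.005386; I≈1.239733, D=e−e_prev≈-0.038925; u=1·0.005386+2·1.239733+1/4·(-0.038925)≈2.475120; next y=7/10·1.994614+1/4·2.475120≈2.015010
n=11: y≈2.015010, sp=2, e=sp−y≈-0.015010; I≈1.224723, D=e−e_prev≈-0.020396; u=1·(-0.015010)+2·1.224723+1/4·(-0.020396)≈2.429337; next y=7/10·2.015010+1/4·2.429337≈2.017841
n=12: y≈2.017841, sp=2, e=sp−y≈-0.017841; I≈1.206882, D=e−e_prev≈-0.002831; u=1·(-0.017841)+2·1.206882+1/4·(-0.002831)≈2.395214; next y=7/10·2.017841+1/4·2.395214≈2.011292
n=13: y≈2.011292, sp=2, e=sp−y≈-0.011292; I≈1.195589, D=e−e_prev≈0.006549; u=1·(-0.011292)+2·1.195589+1/4·0.006549≈2.381523; next y=7/10·2.011292+1/4·2.381523≈2.003285
n=14: y≈2.003285, sp=2, e=sp−y≈-0.003285; I≈1.192304, D=e−e_prev≈0.008007; u=1·(-0.003285)+2·1.192304+1/4·0.008007≈2.383324; next y=7/10·2.003285+1/4·2.383324≈1.998131

0 2 6.500 0.000
1 2 4.719 1.625
2 2 3.625 2.317
3 2 2.478 2.528
4 2 1.926 2.389
5 2 1.877 2.154
6 2 2.085 1.977
7 2 2.320 1.905
8 2 2.464 1.914
9 2 2.503 1.956
10 2 2.475 1.995
11 2 2.429 2.015
12 2 2.395 2.018
13 2 2.382 2.011
14 2 2.383 2.003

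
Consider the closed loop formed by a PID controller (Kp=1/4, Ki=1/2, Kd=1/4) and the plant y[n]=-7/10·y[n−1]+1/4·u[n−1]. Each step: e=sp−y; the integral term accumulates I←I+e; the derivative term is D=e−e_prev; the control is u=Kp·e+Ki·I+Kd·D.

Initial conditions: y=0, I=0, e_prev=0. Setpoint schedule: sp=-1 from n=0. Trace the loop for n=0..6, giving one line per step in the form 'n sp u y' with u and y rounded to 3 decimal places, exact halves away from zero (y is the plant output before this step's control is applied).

0 -1 -1.000 0.000
1 -1 -1.000 -0.250
2 -1 -1.613 -0.075
3 -1 -1.756 -0.351
4 -1 -2.306 -0.193
5 -1 -2.423 -0.441
6 -1 -2.908 -0.297

(exact arithmetic carried between steps; '≈' marks a value shown rounded to 6 d.p. or computed from one; I and e_prev carry over from the previous line; the table rounds u and y to 3 d.p., halves away from zero)
n=0: y=0, sp=-1, e=sp−y=-1; I=-1, D=e−e_prev=-1; u=1/4·(-1)+1/2·(-1)+1/4·(-1)=-1; next y=-7/10·0+1/4·(-1)=-0.25
n=1: y=-0.25, sp=-1, e=sp−y=-0.75; I=-1.75, D=e−e_prev=0.25; u=1/4·(-0.75)+1/2·(-1.75)+1/4·0.25=-1; next y=-7/10·(-0.25)+1/4·(-1)=-0.075
n=2: y=-0.075, sp=-1, e=sp−y=-0.925; I=-2.675, D=e−e_prev=-0.175; u=1/4·(-0.925)+1/2·(-2.675)+1/4·(-0.175)=-1.6125; next y=-7/10·(-0.075)+1/4·(-1.6125)=-0.350625
n=3: y=-0.350625, sp=-1, e=sp−y=-0.649375; I=-3.324375, D=e−e_prev=0.275625; u=1/4·(-0.649375)+1/2·(-3.324375)+1/4·0.275625=-1.755625; next y=-7/10·(-0.350625)+1/4·(-1.755625)≈-0.193469
n=4: y≈-0.193469, sp=-1, e=sp−y≈-0.806531; I≈-4.130906, D=e−e_prev≈-0.157156; u=1/4·(-0.806531)+1/2·(-4.130906)+1/4·(-0.157156)≈-2.306375; next y=-7/10·(-0.193469)+1/4·(-2.306375)≈-0.441166
n=5: y≈-0.441166, sp=-1, e=sp−y≈-0.558834; I≈-4.689741, D=e−e_prev≈0.247697; u=1/4·(-0.558834)+1/2·(-4.689741)+1/4·0.247697≈-2.422655; next y=-7/10·(-0.441166)+1/4·(-2.422655)≈-0.296848
n=6: y≈-0.296848, sp=-1, e=sp−y≈-0.703152; I≈-5.392893, D=e−e_prev≈-0.144318; u=1/4·(-0.703152)+1/2·(-5.392893)+1/4·(-0.144318)≈-2.908314; next y=-7/10·(-0.296848)+1/4·(-2.908314)≈-0.519285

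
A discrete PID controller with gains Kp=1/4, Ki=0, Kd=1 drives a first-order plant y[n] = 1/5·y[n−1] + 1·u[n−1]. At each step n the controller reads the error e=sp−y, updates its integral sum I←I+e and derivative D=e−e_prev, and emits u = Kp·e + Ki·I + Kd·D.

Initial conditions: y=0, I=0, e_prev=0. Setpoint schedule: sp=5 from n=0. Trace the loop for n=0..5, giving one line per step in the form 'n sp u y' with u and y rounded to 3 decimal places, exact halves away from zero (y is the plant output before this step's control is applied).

(exact arithmetic carried between steps; '≈' marks a value shown rounded to 6 d.p. or computed from one; I and e_prev carry over from the previous line; the table rounds u and y to 3 d.p., halves away from zero)
n=0: y=0, sp=5, e=sp−y=5; I=5, D=e−e_prev=5; u=1/4·5+0·5+1·5=6.25; next y=1/5·0+1·6.25=6.25
n=1: y=6.25, sp=5, e=sp−y=-1.25; I=3.75, D=e−e_prev=-6.25; u=1/4·(-1.25)+0·3.75+1·(-6.25)=-6.5625; next y=1/5·6.25+1·(-6.5625)=-5.3125
n=2: y=-5.3125, sp=5, e=sp−y=10.3125; I=14.0625, D=e−e_prev=11.5625; u=1/4·10.3125+0·14.0625+1·11.5625=14.140625; next y=1/5·(-5.3125)+1·14.140625=13.078125
n=3: y=13.078125, sp=5, e=sp−y=-8.078125; I=5.984375, D=e−e_prev=-18.390625; u=1/4·(-8.078125)+0·5.984375+1·(-18.390625)≈-20.410156; next y=1/5·13.078125+1·(-20.410156)≈-17.794531
n=4: y≈-17.794531, sp=5, e=sp−y≈22.794531; I≈28.778906, D=e−e_prev≈30.872656; u=1/4·22.794531+0·28.778906+1·30.872656≈36.571289; next y=1/5·(-17.794531)+1·36.571289≈33.012383
n=5: y≈33.012383, sp=5, e=sp−y≈-28.012383; I≈0.766523, D=e−e_prev≈-50.806914; u=1/4·(-28.012383)+0·0.766523+1·(-50.806914)≈-57.810010; next y=1/5·33.012383+1·(-57.810010)≈-51.207533

0 5 6.250 0.000
1 5 -6.563 6.250
2 5 14.141 -5.313
3 5 -20.410 13.078
4 5 36.571 -17.795
5 5 -57.810 33.012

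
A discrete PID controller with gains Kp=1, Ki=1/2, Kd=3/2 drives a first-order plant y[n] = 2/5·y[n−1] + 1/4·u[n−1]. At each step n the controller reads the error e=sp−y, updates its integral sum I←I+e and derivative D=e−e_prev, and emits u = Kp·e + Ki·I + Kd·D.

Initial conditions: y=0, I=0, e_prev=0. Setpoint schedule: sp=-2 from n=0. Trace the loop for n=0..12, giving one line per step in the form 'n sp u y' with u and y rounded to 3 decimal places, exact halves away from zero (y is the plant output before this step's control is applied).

(exact arithmetic carried between steps; '≈' marks a value shown rounded to 6 d.p. or computed from one; I and e_prev carry over from the previous line; the table rounds u and y to 3 d.p., halves away from zero)
n=0: y=0, sp=-2, e=sp−y=-2; I=-2, D=e−e_prev=-2; u=1·(-2)+1/2·(-2)+3/2·(-2)=-6; next y=2/5·0+1/4·(-6)=-1.5
n=1: y=-1.5, sp=-2, e=sp−y=-0.5; I=-2.5, D=e−e_prev=1.5; u=1·(-0.5)+1/2·(-2.5)+3/2·1.5=0.5; next y=2/5·(-1.5)+1/4·0.5=-0.475
n=2: y=-0.475, sp=-2, e=sp−y=-1.525; I=-4.025, D=e−e_prev=-1.025; u=1·(-1.525)+1/2·(-4.025)+3/2·(-1.025)=-5.075; next y=2/5·(-0.475)+1/4·(-5.075)=-1.45875
n=3: y=-1.45875, sp=-2, e=sp−y=-0.54125; I=-4.56625, D=e−e_prev=0.98375; u=1·(-0.54125)+1/2·(-4.56625)+3/2·0.98375=-1.34875; next y=2/5·(-1.45875)+1/4·(-1.34875)≈-0.920688
n=4: y≈-0.920688, sp=-2, e=sp−y≈-1.079313; I≈-5.645563, D=e−e_prev≈-0.538063; u=1·(-1.079313)+1/2·(-5.645563)+3/2·(-0.538063)≈-4.709188; next y=2/5·(-0.920688)+1/4·(-4.709188)≈-1.545572
n=5: y≈-1.545572, sp=-2, e=sp−y≈-0.454428; I≈-6.099991, D=e−e_prev≈0.624884; u=1·(-0.454428)+1/2·(-6.099991)+3/2·0.624884≈-2.567097; next y=2/5·(-1.545572)+1/4·(-2.567097)≈-1.260003
n=6: y≈-1.260003, sp=-2, e=sp−y≈-0.739997; I≈-6.839988, D=e−e_prev≈-0.285569; u=1·(-0.739997)+1/2·(-6.839988)+3/2·(-0.285569)≈-4.588344; next y=2/5·(-1.260003)+1/4·(-4.588344)≈-1.651087
n=7: y≈-1.651087, sp=-2, e=sp−y≈-0.348913; I≈-7.188900, D=e−e_prev≈0.391084; u=1·(-0.348913)+1/2·(-7.188900)+3/2·0.391084≈-3.356737; next y=2/5·(-1.651087)+1/4·(-3.356737)≈-1.499619
n=8: y≈-1.499619, sp=-2, e=sp−y≈-0.500381; I≈-7.689281, D=e−e_prev≈-0.151468; u=1·(-0.500381)+1/2·(-7.689281)+3/2·(-0.151468)≈-4.572224; next y=2/5·(-1.499619)+1/4·(-4.572224)≈-1.742904
n=9: y≈-1.742904, sp=-2, e=sp−y≈-0.257096; I≈-7.946378, D=e−e_prev≈0.243285; u=1·(-0.257096)+1/2·(-7.946378)+3/2·0.243285≈-3.865358; next y=2/5·(-1.742904)+1/4·(-3.865358)≈-1.663501
n=10: y≈-1.663501, sp=-2, e=sp−y≈-0.336499; I≈-8.282877, D=e−e_prev≈-0.079403; u=1·(-0.336499)+1/2·(-8.282877)+3/2·(-0.079403)≈-4.597041; next y=2/5·(-1.663501)+1/4·(-4.597041)≈-1.814661
n=11: y≈-1.814661, sp=-2, e=sp−y≈-0.185339; I≈-8.468216, D=e−e_prev≈0.151160; u=1·(-0.185339)+1/2·(-8.468216)+3/2·0.151160≈-4.192708; next y=2/5·(-1.814661)+1/4·(-4.192708)≈-1.774041
n=12: y≈-1.774041, sp=-2, e=sp−y≈-0.225959; I≈-8.694175, D=e−e_prev≈-0.040619; u=1·(-0.225959)+1/2·(-8.694175)+3/2·(-0.040619)≈-4.633975; next y=2/5·(-1.774041)+1/4·(-4.633975)≈-1.868110

0 -2 -6.000 0.000
1 -2 0.500 -1.500
2 -2 -5.075 -0.475
3 -2 -1.349 -1.459
4 -2 -4.709 -0.921
5 -2 -2.567 -1.546
6 -2 -4.588 -1.260
7 -2 -3.357 -1.651
8 -2 -4.572 -1.500
9 -2 -3.865 -1.743
10 -2 -4.597 -1.664
11 -2 -4.193 -1.815
12 -2 -4.634 -1.774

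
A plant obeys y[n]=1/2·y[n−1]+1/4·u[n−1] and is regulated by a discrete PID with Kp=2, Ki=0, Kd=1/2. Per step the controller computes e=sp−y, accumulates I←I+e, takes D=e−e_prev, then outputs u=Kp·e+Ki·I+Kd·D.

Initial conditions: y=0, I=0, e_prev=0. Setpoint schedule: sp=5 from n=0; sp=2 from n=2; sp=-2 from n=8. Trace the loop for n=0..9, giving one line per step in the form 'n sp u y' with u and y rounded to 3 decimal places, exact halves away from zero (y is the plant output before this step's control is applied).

(exact arithmetic carried between steps; '≈' marks a value shown rounded to 6 d.p. or computed from one; I and e_prev carry over from the previous line; the table rounds u and y to 3 d.p., halves away from zero)
n=0: y=0, sp=5, e=sp−y=5; I=5, D=e−e_prev=5; u=2·5+0·5+1/2·5=12.5; next y=1/2·0+1/4·12.5=3.125
n=1: y=3.125, sp=5, e=sp−y=1.875; I=6.875, D=e−e_prev=-3.125; u=2·1.875+0·6.875+1/2·(-3.125)=2.1875; next y=1/2·3.125+1/4·2.1875=2.109375
n=2: y=2.109375, sp=2, e=sp−y=-0.109375; I=6.765625, D=e−e_prev=-1.984375; u=2·(-0.109375)+0·6.765625+1/2·(-1.984375)≈-1.210938; next y=1/2·2.109375+1/4·(-1.210938)≈0.751953
n=3: y≈0.751953, sp=2, e=sp−y≈1.248047; I≈8.013672, D=e−e_prev≈1.357422; u=2·1.248047+0·8.013672+1/2·1.357422≈3.174805; next y=1/2·0.751953+1/4·3.174805≈1.169678
n=4: y≈1.169678, sp=2, e=sp−y≈0.830322; I≈8.843994, D=e−e_prev≈-0.417725; u=2·0.830322+0·8.843994+1/2·(-0.417725)≈1.451782; next y=1/2·1.169678+1/4·1.451782≈0.947784
n=5: y≈0.947784, sp=2, e=sp−y≈1.052216; I≈9.896210, D=e−e_prev≈0.221893; u=2·1.052216+0·9.896210+1/2·0.221893≈2.215378; next y=1/2·0.947784+1/4·2.215378≈1.027737
n=6: y≈1.027737, sp=2, e=sp−y≈0.972263; I≈10.868473, D=e−e_prev≈-0.079952; u=2·0.972263+0·10.868473+1/2·(-0.079952)≈1.904551; next y=1/2·1.027737+1/4·1.904551≈0.990006
n=7: y≈0.990006, sp=2, e=sp−y≈1.009994; I≈11.878467, D=e−e_prev≈0.037731; u=2·1.009994+0·11.878467+1/2·0.037731≈2.038853; next y=1/2·0.990006+1/4·2.038853≈1.004716
n=8: y≈1.004716, sp=-2, e=sp−y≈-3.004716; I≈8.873751, D=e−e_prev≈-4.014710; u=2·(-3.004716)+0·8.873751+1/2·(-4.014710)≈-8.016788; next y=1/2·1.004716+1/4·(-8.016788)≈-1.501839
n=9: y≈-1.501839, sp=-2, e=sp−y≈-0.498161; I≈8.375590, D=e−e_prev≈2.506555; u=2·(-0.498161)+0·8.375590+1/2·2.506555≈0.256955; next y=1/2·(-1.501839)+1/4·0.256955≈-0.686681

0 5 12.500 0.000
1 5 2.188 3.125
2 2 -1.211 2.109
3 2 3.175 0.752
4 2 1.452 1.170
5 2 2.215 0.948
6 2 1.905 1.028
7 2 2.039 0.990
8 -2 -8.017 1.005
9 -2 0.257 -1.502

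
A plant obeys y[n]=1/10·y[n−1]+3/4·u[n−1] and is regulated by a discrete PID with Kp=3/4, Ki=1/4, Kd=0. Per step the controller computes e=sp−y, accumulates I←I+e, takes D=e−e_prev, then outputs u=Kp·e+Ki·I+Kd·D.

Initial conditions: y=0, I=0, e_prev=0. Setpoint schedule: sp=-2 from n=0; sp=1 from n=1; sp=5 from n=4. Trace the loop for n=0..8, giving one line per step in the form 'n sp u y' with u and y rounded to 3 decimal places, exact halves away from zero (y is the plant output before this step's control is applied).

0 -2 -2.000 0.000
1 1 2.000 -1.500
2 1 -0.225 1.350
3 1 1.071 -0.034
4 5 4.496 0.800
5 5 2.894 3.452
6 5 4.217 2.516
7 5 3.940 3.415
8 5 4.454 3.296

(exact arithmetic carried between steps; '≈' marks a value shown rounded to 6 d.p. or computed from one; I and e_prev carry over from the previous line; the table rounds u and y to 3 d.p., halves away from zero)
n=0: y=0, sp=-2, e=sp−y=-2; I=-2, D=e−e_prev=-2; u=3/4·(-2)+1/4·(-2)+0·(-2)=-2; next y=1/10·0+3/4·(-2)=-1.5
n=1: y=-1.5, sp=1, e=sp−y=2.5; I=0.5, D=e−e_prev=4.5; u=3/4·2.5+1/4·0.5+0·4.5=2; next y=1/10·(-1.5)+3/4·2=1.35
n=2: y=1.35, sp=1, e=sp−y=-0.35; I=0.15, D=e−e_prev=-2.85; u=3/4·(-0.35)+1/4·0.15+0·(-2.85)=-0.225; next y=1/10·1.35+3/4·(-0.225)=-0.03375
n=3: y=-0.03375, sp=1, e=sp−y=1.03375; I=1.18375, D=e−e_prev=1.38375; u=3/4·1.03375+1/4·1.18375+0·1.38375=1.07125; next y=1/10·(-0.03375)+3/4·1.07125≈0.800063
n=4: y≈0.800063, sp=5, e=sp−y≈4.199938; I≈5.383688, D=e−e_prev≈3.166188; u=3/4·4.199938+1/4·5.383688+0·3.166188≈4.495875; next y=1/10·0.800063+3/4·4.495875≈3.451913
n=5: y≈3.451913, sp=5, e=sp−y≈1.548088; I≈6.931775, D=e−e_prev≈-2.65185; u=3/4·1.548088+1/4·6.931775+0·(-2.65185)≈2.894009; next y=1/10·3.451913+3/4·2.894009≈2.515698
n=6: y≈2.515698, sp=5, e=sp−y≈2.484302; I≈9.416077, D=e−e_prev≈0.936214; u=3/4·2.484302+1/4·9.416077+0·0.936214≈4.217245; next y=1/10·2.515698+3/4·4.217245≈3.414504
n=7: y≈3.414504, sp=5, e=sp−y≈1.585496; I≈11.001573, D=e−e_prev≈-0.898806; u=3/4·1.585496+1/4·11.001573+0·(-0.898806)≈3.939515; next y=1/10·3.414504+3/4·3.939515≈3.296087
n=8: y≈3.296087, sp=5, e=sp−y≈1.703913; I≈12.705486, D=e−e_prev≈0.118417; u=3/4·1.703913+1/4·12.705486+0·0.118417≈4.454306; next y=1/10·3.296087+3/4·4.454306≈3.670338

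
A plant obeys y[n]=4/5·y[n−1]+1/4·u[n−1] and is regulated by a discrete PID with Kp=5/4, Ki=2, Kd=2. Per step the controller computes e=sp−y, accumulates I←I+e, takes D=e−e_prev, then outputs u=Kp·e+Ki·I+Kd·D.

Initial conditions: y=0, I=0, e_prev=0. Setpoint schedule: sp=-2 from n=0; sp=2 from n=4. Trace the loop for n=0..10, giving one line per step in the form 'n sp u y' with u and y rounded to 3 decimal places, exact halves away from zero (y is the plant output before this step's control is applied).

0 -2 -10.500 0.000
1 -2 3.281 -2.625
2 -2 -7.782 -1.280
3 -2 2.338 -2.969
4 2 15.711 -1.791
5 2 -4.852 2.495
6 2 11.718 0.783
7 2 -3.830 3.556
8 2 7.364 1.887
9 2 -3.432 3.351
10 2 4.816 1.823

(exact arithmetic carried between steps; '≈' marks a value shown rounded to 6 d.p. or computed from one; I and e_prev carry over from the previous line; the table rounds u and y to 3 d.p., halves away from zero)
n=0: y=0, sp=-2, e=sp−y=-2; I=-2, D=e−e_prev=-2; u=5/4·(-2)+2·(-2)+2·(-2)=-10.5; next y=4/5·0+1/4·(-10.5)=-2.625
n=1: y=-2.625, sp=-2, e=sp−y=0.625; I=-1.375, D=e−e_prev=2.625; u=5/4·0.625+2·(-1.375)+2·2.625=3.28125; next y=4/5·(-2.625)+1/4·3.28125≈-1.279688
n=2: y≈-1.279688, sp=-2, e=sp−y≈-0.720313; I≈-2.095313, D=e−e_prev≈-1.345313; u=5/4·(-0.720313)+2·(-2.095313)+2·(-1.345313)≈-7.781641; next y=4/5·(-1.279688)+1/4·(-7.781641)≈-2.969160
n=3: y≈-2.969160, sp=-2, e=sp−y≈0.969160; I≈-1.126152, D=e−e_prev≈1.689473; u=5/4·0.969160+2·(-1.126152)+2·1.689473≈2.338091; next y=4/5·(-2.969160)+1/4·2.338091≈-1.790805
n=4: y≈-1.790805, sp=2, e=sp−y≈3.790805; I≈2.664653, D=e−e_prev≈2.821645; u=5/4·3.790805+2·2.664653+2·2.821645≈15.711103; next y=4/5·(-1.790805)+1/4·15.711103≈2.495132
n=5: y≈2.495132, sp=2, e=sp−y≈-0.495132; I≈2.169522, D=e−e_prev≈-4.285937; u=5/4·(-0.495132)+2·2.169522+2·(-4.285937)≈-4.851745; next y=4/5·2.495132+1/4·(-4.851745)≈0.783169
n=6: y≈0.783169, sp=2, e=sp−y≈1.216831; I≈3.386353, D=e−e_prev≈1.711963; u=5/4·1.216831+2·3.386353+2·1.711963≈11.717669; next y=4/5·0.783169+1/4·11.717669≈3.555952
n=7: y≈3.555952, sp=2, e=sp−y≈-1.555952; I≈1.830400, D=e−e_prev≈-2.772784; u=5/4·(-1.555952)+2·1.830400+2·(-2.772784)≈-3.829707; next y=4/5·3.555952+1/4·(-3.829707)≈1.887335
n=8: y≈1.887335, sp=2, e=sp−y≈0.112665; I≈1.943065, D=e−e_prev≈1.668617; u=5/4·0.112665+2·1.943065+2·1.668617≈7.364196; next y=4/5·1.887335+1/4·7.364196≈3.350917
n=9: y≈3.350917, sp=2, e=sp−y≈-1.350917; I≈0.592148, D=e−e_prev≈-1.463582; u=5/4·(-1.350917)+2·0.592148+2·(-1.463582)≈-3.431514; next y=4/5·3.350917+1/4·(-3.431514)≈1.822855
n=10: y≈1.822855, sp=2, e=sp−y≈0.177145; I≈0.769293, D=e−e_prev≈1.528062; u=5/4·0.177145+2·0.769293+2·1.528062≈4.816141; next y=4/5·1.822855+1/4·4.816141≈2.662319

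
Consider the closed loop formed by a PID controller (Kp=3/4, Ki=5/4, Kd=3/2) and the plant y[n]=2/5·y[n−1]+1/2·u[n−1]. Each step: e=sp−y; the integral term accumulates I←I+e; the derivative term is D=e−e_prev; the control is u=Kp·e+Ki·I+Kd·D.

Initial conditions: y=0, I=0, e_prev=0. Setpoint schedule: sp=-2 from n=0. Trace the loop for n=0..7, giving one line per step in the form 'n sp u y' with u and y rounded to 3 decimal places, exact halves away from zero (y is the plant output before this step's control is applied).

(exact arithmetic carried between steps; '≈' marks a value shown rounded to 6 d.p. or computed from one; I and e_prev carry over from the previous line; the table rounds u and y to 3 d.p., halves away from zero)
n=0: y=0, sp=-2, e=sp−y=-2; I=-2, D=e−e_prev=-2; u=3/4·(-2)+5/4·(-2)+3/2·(-2)=-7; next y=2/5·0+1/2·(-7)=-3.5
n=1: y=-3.5, sp=-2, e=sp−y=1.5; I=-0.5, D=e−e_prev=3.5; u=3/4·1.5+5/4·(-0.5)+3/2·3.5=5.75; next y=2/5·(-3.5)+1/2·5.75=1.475
n=2: y=1.475, sp=-2, e=sp−y=-3.475; I=-3.975, D=e−e_prev=-4.975; u=3/4·(-3.475)+5/4·(-3.975)+3/2·(-4.975)=-15.0375; next y=2/5·1.475+1/2·(-15.0375)=-6.92875
n=3: y=-6.92875, sp=-2, e=sp−y=4.92875; I=0.95375, D=e−e_prev=8.40375; u=3/4·4.92875+5/4·0.95375+3/2·8.40375=17.494375; next y=2/5·(-6.92875)+1/2·17.494375≈5.975688
n=4: y≈5.975688, sp=-2, e=sp−y≈-7.975688; I≈-7.021938, D=e−e_prev≈-12.904438; u=3/4·(-7.975688)+5/4·(-7.021938)+3/2·(-12.904438)≈-34.115844; next y=2/5·5.975688+1/2·(-34.115844)≈-14.667647
n=5: y≈-14.667647, sp=-2, e=sp−y≈12.667647; I≈5.645709, D=e−e_prev≈20.643334; u=3/4·12.667647+5/4·5.645709+3/2·20.643334≈47.522873; next y=2/5·(-14.667647)+1/2·47.522873≈17.894378
n=6: y≈17.894378, sp=-2, e=sp−y≈-19.894378; I≈-14.248669, D=e−e_prev≈-32.562025; u=3/4·(-19.894378)+5/4·(-14.248669)+3/2·(-32.562025)≈-81.574656; next y=2/5·17.894378+1/2·(-81.574656)≈-33.629577
n=7: y≈-33.629577, sp=-2, e=sp−y≈31.629577; I≈17.380908, D=e−e_prev≈51.523955; u=3/4·31.629577+5/4·17.380908+3/2·51.523955≈122.734251; next y=2/5·(-33.629577)+1/2·122.734251≈47.915295

0 -2 -7.000 0.000
1 -2 5.750 -3.500
2 -2 -15.038 1.475
3 -2 17.494 -6.929
4 -2 -34.116 5.976
5 -2 47.523 -14.668
6 -2 -81.575 17.894
7 -2 122.734 -33.630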